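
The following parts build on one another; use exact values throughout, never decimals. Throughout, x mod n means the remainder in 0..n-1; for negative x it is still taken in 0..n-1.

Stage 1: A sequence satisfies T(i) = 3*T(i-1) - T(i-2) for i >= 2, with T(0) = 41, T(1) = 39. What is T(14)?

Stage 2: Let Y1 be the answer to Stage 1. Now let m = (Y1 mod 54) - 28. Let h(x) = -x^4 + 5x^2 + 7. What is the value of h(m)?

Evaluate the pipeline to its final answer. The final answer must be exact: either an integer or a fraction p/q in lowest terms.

Stage 1: T(2) = 3*(39) - 1*(41) = 76; iterating: T(2)=76, T(3)=189, T(4)=491, T(5)=1284, T(6)=3361, T(7)=8799, T(8)=23036, T(9)=60309, T(10)=157891, T(11)=413364, T(12)=1082201, T(13)=2833239, T(14)=7417516; answer 7417516
Stage 2: Y1 = 7417516; m = -6; -1*(-6)^4 + 5*(-6)^2 + 7 = (-1296) + (180) + (7) = -1109; answer -1109

-1109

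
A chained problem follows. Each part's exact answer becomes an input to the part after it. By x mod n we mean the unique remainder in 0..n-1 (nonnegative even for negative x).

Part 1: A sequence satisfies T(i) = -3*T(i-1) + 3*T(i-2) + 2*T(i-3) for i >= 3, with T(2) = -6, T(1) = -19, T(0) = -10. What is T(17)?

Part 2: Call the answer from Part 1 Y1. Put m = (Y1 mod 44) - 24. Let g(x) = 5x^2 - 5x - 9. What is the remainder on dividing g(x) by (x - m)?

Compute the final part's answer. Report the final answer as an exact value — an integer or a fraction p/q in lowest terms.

Part 1: T(3) = -3*(-6) + 3*(-19) + 2*(-10) = -59; iterating: T(3)=-59, T(4)=121, T(5)=-552, T(6)=1901, T(7)=-7117, T(8)=25950, T(9)=-95399, T(10)=349813, T(11)=-1283736, T(12)=4709849, T(13)=-17281129, T(14)=63405462, T(15)=-232640075, T(16)=853574353, T(17)=-3131832360; answer -3131832360
Part 2: Y1 = -3131832360; m = 12; remainder = value at the root: 5*(12)^2 - 5*(12)^1 - 9 = (720) + (-60) + (-9) = 651; answer 651

651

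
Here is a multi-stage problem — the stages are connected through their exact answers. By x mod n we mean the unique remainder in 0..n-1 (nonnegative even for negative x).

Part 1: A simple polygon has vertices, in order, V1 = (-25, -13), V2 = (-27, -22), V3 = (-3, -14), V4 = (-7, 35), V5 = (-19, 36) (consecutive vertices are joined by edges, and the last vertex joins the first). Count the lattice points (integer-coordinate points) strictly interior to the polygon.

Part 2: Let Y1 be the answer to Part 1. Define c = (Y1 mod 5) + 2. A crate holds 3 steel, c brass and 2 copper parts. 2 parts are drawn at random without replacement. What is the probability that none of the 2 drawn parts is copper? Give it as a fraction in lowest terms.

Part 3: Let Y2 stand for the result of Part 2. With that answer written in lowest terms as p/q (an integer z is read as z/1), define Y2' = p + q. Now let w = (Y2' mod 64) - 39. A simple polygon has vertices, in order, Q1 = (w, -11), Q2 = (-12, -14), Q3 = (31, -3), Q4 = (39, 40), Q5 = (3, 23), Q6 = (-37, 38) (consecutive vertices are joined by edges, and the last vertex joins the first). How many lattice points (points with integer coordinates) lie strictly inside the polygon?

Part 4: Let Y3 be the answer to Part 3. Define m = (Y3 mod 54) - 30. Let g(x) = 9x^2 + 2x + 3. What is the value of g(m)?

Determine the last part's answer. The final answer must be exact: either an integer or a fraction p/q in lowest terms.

Part 1: cross terms: (-25*-22 - -27*-13)=199, (-27*-14 - -3*-22)=312, (-3*35 - -7*-14)=-203, (-7*36 - -19*35)=413, (-19*-13 - -25*36)=1147; twice the area = |1868| = 1868; area = 934; boundary points = 1 + 8 + 1 + 1 + 1 = 12; strictly interior points = area - boundary/2 + 1 = 929; answer 929
Part 2: Y1 = 929; c = 6; total draws C(11,2) = 55; favorable C(9,2) = 36; P = 36/55; answer 36/55
Part 3: Y2 = 36/55; threaded value p + q = 91; w = -12; cross terms: (-12*-14 - -12*-11)=36, (-12*-3 - 31*-14)=470, (31*40 - 39*-3)=1357, (39*23 - 3*40)=777, (3*38 - -37*23)=965, (-37*-11 - -12*38)=863; twice the area = |4468| = 4468; area = 2234; boundary points = 3 + 1 + 1 + 1 + 5 + 1 = 12; strictly interior points = area - boundary/2 + 1 = 2229; answer 2229
Part 4: Y3 = 2229; m = -15; 9*(-15)^2 + 2*(-15)^1 + 3 = (2025) + (-30) + (3) = 1998; answer 1998

1998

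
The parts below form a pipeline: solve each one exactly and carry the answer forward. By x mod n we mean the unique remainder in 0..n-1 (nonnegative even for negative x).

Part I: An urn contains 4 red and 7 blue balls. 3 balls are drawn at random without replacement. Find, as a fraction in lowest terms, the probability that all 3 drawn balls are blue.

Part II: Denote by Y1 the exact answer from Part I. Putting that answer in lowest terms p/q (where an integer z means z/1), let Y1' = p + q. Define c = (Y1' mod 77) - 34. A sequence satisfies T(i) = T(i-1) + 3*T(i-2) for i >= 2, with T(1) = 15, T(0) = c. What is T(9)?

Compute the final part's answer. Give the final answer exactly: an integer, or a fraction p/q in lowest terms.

Part I: total draws C(11,3) = 165; favorable C(7,3) = 35; P = 7/33; answer 7/33
Part II: Y1 = 7/33; threaded value p + q = 40; c = 6; T(2) = 1*(15) + 3*(6) = 33; iterating: T(2)=33, T(3)=78, T(4)=177, T(5)=411, T(6)=942, T(7)=2175, T(8)=5001, T(9)=11526; answer 11526

11526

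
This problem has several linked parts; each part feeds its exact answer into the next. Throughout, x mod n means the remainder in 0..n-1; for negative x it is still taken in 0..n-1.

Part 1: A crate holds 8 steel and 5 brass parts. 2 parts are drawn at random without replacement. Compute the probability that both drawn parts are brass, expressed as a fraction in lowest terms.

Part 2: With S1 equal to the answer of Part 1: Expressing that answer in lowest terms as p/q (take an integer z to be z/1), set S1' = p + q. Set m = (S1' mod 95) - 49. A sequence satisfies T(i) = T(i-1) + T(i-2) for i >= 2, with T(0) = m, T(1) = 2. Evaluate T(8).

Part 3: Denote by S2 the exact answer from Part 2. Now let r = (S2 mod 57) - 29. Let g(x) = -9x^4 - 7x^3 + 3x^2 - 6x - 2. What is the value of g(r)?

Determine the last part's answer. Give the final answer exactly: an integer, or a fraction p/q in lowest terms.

-6457

Part 1: total draws C(13,2) = 78; favorable C(5,2) = 10; P = 5/39; answer 5/39
Part 2: S1 = 5/39; threaded value p + q = 44; m = -5; T(2) = 1*(2) + 1*(-5) = -3; iterating: T(2)=-3, T(3)=-1, T(4)=-4, T(5)=-5, T(6)=-9, T(7)=-14, T(8)=-23; answer -23
Part 3: S2 = -23; r = 5; -9*(5)^4 - 7*(5)^3 + 3*(5)^2 - 6*(5)^1 - 2 = (-5625) + (-875) + (75) + (-30) + (-2) = -6457; answer -6457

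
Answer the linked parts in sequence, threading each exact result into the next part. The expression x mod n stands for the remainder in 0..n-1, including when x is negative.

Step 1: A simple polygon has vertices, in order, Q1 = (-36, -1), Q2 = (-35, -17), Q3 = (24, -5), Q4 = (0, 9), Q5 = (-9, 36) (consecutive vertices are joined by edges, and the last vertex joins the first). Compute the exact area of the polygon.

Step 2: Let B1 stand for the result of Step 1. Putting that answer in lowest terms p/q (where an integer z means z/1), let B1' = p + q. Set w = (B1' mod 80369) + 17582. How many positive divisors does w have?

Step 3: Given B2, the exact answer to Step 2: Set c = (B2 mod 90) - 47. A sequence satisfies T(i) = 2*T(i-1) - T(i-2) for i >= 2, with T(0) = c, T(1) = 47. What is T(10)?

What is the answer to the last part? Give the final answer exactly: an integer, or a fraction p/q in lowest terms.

Step 1: cross terms: (-36*-17 - -35*-1)=577, (-35*-5 - 24*-17)=583, (24*9 - 0*-5)=216, (0*36 - -9*9)=81, (-9*-1 - -36*36)=1305; twice the area = |2762| = 2762; area = 1381; answer 1381
Step 2: B1 = 1381; threaded value p + q = 1382; w = 18964; 18964 = 2^2 * 11 * 431; number of divisors = (2+1) * (1+1) * (1+1) = 12; answer 12
Step 3: B2 = 12; c = -35; T(2) = 2*(47) - 1*(-35) = 129; iterating: T(2)=129, T(3)=211, T(4)=293, T(5)=375, T(6)=457, T(7)=539, T(8)=621, T(9)=703, T(10)=785; answer 785

785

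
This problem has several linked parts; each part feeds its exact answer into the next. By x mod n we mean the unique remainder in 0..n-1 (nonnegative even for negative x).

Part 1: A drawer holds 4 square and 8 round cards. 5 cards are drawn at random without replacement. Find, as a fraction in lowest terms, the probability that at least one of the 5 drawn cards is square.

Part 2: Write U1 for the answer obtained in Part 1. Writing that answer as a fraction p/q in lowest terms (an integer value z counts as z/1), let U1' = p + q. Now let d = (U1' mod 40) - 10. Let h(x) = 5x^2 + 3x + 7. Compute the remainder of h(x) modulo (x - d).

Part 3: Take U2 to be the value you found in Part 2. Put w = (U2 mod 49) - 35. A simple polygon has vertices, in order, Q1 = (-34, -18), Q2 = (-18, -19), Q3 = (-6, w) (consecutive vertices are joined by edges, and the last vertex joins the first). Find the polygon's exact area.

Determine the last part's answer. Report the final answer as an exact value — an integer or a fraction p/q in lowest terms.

46

Part 1: total draws C(12,5) = 792; complement C(8,5) = 56; favorable 792 - 56 = 736; P = 92/99; answer 92/99
Part 2: U1 = 92/99; threaded value p + q = 191; d = 21; remainder = value at the root: 5*(21)^2 + 3*(21)^1 + 7 = (2205) + (63) + (7) = 2275; answer 2275
Part 3: U2 = 2275; w = -14; cross terms: (-34*-19 - -18*-18)=322, (-18*-14 - -6*-19)=138, (-6*-18 - -34*-14)=-368; twice the area = |92| = 92; area = 46; answer 46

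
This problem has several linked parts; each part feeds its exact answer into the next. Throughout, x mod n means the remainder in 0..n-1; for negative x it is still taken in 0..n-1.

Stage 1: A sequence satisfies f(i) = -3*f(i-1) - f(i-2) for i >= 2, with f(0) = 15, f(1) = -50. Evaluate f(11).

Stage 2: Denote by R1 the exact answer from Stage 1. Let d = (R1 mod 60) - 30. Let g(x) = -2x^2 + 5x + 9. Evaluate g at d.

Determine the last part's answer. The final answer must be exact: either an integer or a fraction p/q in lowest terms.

Stage 1: f(2) = -3*(-50) - 1*(15) = 135; iterating: f(2)=135, f(3)=-355, f(4)=930, f(5)=-2435, f(6)=6375, f(7)=-16690, f(8)=43695, f(9)=-114395, f(10)=299490, f(11)=-784075; answer -784075
Stage 2: R1 = -784075; d = -25; -2*(-25)^2 + 5*(-25)^1 + 9 = (-1250) + (-125) + (9) = -1366; answer -1366

-1366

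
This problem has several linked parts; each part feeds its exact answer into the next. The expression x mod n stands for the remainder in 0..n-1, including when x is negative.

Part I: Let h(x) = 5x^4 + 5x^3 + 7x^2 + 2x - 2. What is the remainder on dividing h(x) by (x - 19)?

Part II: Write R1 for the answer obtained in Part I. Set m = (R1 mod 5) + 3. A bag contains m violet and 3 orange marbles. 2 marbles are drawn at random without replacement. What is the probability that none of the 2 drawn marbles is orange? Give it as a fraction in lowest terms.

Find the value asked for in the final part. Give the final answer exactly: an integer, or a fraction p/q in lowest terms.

Part I: remainder = value at the root: 5*(19)^4 + 5*(19)^3 + 7*(19)^2 + 2*(19)^1 - 2 = (651605) + (34295) + (2527) + (38) + (-2) = 688463; answer 688463
Part II: R1 = 688463; m = 6; total draws C(9,2) = 36; favorable C(6,2) = 15; P = 5/12; answer 5/12

5/12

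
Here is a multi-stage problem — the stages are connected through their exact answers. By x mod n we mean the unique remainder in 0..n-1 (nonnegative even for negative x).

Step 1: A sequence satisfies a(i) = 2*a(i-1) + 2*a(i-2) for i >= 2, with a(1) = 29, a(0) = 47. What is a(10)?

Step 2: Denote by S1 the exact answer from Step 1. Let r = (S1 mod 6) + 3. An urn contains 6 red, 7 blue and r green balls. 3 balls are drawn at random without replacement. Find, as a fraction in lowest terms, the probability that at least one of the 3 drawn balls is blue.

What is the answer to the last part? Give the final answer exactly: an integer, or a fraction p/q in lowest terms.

Step 1: a(2) = 2*(29) + 2*(47) = 152; iterating: a(2)=152, a(3)=362, a(4)=1028, a(5)=2780, a(6)=7616, a(7)=20792, a(8)=56816, a(9)=155216, a(10)=424064; answer 424064
Step 2: S1 = 424064; r = 5; total draws C(18,3) = 816; complement C(11,3) = 165; favorable 816 - 165 = 651; P = 217/272; answer 217/272

217/272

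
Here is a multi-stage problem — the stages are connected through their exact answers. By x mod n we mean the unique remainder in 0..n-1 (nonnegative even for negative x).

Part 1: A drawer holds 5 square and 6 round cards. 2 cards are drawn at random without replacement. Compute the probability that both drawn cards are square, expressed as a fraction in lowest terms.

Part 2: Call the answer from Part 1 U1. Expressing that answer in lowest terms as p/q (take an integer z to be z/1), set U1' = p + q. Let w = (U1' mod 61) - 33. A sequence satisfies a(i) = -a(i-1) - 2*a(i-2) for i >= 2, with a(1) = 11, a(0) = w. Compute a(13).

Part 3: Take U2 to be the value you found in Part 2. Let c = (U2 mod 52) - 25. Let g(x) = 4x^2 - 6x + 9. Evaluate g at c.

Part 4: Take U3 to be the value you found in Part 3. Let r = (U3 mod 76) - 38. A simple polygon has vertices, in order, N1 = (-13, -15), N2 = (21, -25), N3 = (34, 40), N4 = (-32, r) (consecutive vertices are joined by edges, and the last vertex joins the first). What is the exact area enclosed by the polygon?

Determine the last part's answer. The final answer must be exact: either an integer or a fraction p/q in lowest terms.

Part 1: total draws C(11,2) = 55; favorable C(5,2) = 10; P = 2/11; answer 2/11
Part 2: U1 = 2/11; threaded value p + q = 13; w = -20; a(2) = -1*(11) - 2*(-20) = 29; iterating: a(2)=29, a(3)=-51, a(4)=-7, a(5)=109, a(6)=-95, a(7)=-123, a(8)=313, a(9)=-67, a(10)=-559, a(11)=693, a(12)=425, a(13)=-1811; answer -1811
Part 3: U2 = -1811; c = -16; 4*(-16)^2 - 6*(-16)^1 + 9 = (1024) + (96) + (9) = 1129; answer 1129
Part 4: U3 = 1129; r = 27; cross terms: (-13*-25 - 21*-15)=640, (21*40 - 34*-25)=1690, (34*27 - -32*40)=2198, (-32*-15 - -13*27)=831; twice the area = |5359| = 5359; area = 5359/2; answer 5359/2

5359/2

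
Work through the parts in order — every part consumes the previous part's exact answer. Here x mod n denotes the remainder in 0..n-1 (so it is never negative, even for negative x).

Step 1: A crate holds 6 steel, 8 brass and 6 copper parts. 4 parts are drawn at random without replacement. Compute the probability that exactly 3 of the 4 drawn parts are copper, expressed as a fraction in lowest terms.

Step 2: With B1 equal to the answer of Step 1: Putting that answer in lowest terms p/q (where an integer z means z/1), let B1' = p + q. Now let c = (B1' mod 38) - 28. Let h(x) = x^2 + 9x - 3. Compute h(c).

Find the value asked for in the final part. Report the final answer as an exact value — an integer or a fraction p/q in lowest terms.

Step 1: total draws C(20,4) = 4845; favorable C(6,3)*C(14,1) = 280; P = 56/969; answer 56/969
Step 2: B1 = 56/969; threaded value p + q = 1025; c = 9; 1*(9)^2 + 9*(9)^1 - 3 = (81) + (81) + (-3) = 159; answer 159

159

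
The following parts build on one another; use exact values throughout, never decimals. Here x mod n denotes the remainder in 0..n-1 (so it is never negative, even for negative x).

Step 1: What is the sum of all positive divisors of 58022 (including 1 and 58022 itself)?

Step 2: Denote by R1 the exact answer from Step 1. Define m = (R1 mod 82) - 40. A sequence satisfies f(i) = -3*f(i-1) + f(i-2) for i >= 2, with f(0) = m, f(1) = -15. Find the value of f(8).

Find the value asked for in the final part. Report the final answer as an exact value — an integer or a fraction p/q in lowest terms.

Step 1: 58022 = 2 * 67 * 433; sigma = (1 + 2) * (1 + 67) * (1 + 433) = 3 * 68 * 434 = 88536; answer 88536
Step 2: R1 = 88536; m = 18; f(2) = -3*(-15) + 1*(18) = 63; iterating: f(2)=63, f(3)=-204, f(4)=675, f(5)=-2229, f(6)=7362, f(7)=-24315, f(8)=80307; answer 80307

80307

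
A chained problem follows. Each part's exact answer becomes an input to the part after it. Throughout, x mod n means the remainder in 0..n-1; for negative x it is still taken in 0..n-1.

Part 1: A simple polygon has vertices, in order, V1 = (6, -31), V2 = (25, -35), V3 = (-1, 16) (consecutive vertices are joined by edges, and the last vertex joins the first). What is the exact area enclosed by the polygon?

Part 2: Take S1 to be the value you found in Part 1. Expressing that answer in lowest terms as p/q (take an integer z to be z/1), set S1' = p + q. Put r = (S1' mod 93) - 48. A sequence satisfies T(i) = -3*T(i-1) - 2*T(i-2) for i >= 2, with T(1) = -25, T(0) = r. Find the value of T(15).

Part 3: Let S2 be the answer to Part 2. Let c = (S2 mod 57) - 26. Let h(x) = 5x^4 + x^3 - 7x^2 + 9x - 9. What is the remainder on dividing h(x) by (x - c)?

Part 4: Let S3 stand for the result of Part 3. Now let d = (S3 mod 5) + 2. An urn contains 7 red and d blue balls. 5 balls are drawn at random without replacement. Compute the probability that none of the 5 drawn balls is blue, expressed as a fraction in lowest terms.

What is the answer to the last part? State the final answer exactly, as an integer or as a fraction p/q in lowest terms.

Part 1: cross terms: (6*-35 - 25*-31)=565, (25*16 - -1*-35)=365, (-1*-31 - 6*16)=-65; twice the area = |865| = 865; area = 865/2; answer 865/2
Part 2: S1 = 865/2; threaded value p + q = 867; r = -18; T(2) = -3*(-25) - 2*(-18) = 111; iterating: T(2)=111, T(3)=-283, T(4)=627, T(5)=-1315, T(6)=2691, T(7)=-5443, T(8)=10947, T(9)=-21955, T(10)=43971, T(11)=-88003, T(12)=176067, T(13)=-352195, T(14)=704451, T(15)=-1408963; answer -1408963
Part 3: S2 = -1408963; c = -6; remainder = value at the root: 5*(-6)^4 + 1*(-6)^3 - 7*(-6)^2 + 9*(-6)^1 - 9 = (6480) + (-216) + (-252) + (-54) + (-9) = 5949; answer 5949
Part 4: S3 = 5949; d = 6; total draws C(13,5) = 1287; favorable C(7,5) = 21; P = 7/429; answer 7/429

7/429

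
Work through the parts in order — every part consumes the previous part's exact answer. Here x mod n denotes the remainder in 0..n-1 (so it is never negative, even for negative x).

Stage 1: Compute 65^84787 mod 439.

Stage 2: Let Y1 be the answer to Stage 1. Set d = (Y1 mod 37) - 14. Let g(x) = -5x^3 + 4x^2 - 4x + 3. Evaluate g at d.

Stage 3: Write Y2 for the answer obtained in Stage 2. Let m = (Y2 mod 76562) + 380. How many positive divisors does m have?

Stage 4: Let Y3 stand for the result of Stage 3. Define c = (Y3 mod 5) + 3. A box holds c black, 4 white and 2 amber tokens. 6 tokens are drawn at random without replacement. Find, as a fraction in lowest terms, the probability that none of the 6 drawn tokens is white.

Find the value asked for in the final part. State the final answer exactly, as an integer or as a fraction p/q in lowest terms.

Stage 1: squarings mod 439: 65^1=65, 65^2=274, 65^4=7, 65^8=49, 65^16=206, 65^32=292, 65^64=98, 65^128=385, 65^256=282, 65^512=65, 65^1024=274, 65^2048=7, 65^4096=49, 65^8192=206, 65^16384=292, 65^32768=98, 65^65536=385; 65^84787 = 65^1 * 65^2 * 65^16 * 65^32 * 65^256 * 65^512 * 65^2048 * 65^16384 * 65^65536 = 110 (mod 439); answer 110
Stage 2: Y1 = 110; d = 22; -5*(22)^3 + 4*(22)^2 - 4*(22)^1 + 3 = (-53240) + (1936) + (-88) + (3) = -51389; answer -51389
Stage 3: Y2 = -51389; m = 25553; 25553 = 11 * 23 * 101; number of divisors = (1+1) * (1+1) * (1+1) = 8; answer 8
Stage 4: Y3 = 8; c = 6; total draws C(12,6) = 924; favorable C(8,6) = 28; P = 1/33; answer 1/33

1/33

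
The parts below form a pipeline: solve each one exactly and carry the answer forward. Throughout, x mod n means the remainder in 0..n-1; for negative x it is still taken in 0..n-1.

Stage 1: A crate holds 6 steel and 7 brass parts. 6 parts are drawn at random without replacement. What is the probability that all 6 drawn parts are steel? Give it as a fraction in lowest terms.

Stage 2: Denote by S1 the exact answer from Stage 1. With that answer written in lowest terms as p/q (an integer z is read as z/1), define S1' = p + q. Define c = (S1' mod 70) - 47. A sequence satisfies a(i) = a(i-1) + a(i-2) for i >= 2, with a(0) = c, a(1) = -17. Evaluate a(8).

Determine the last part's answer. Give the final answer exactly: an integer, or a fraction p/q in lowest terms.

Stage 1: total draws C(13,6) = 1716; favorable C(6,6) = 1; P = 1/1716; answer 1/1716
Stage 2: S1 = 1/1716; threaded value p + q = 1717; c = -10; a(2) = 1*(-17) + 1*(-10) = -27; iterating: a(2)=-27, a(3)=-44, a(4)=-71, a(5)=-115, a(6)=-186, a(7)=-301, a(8)=-487; answer -487

-487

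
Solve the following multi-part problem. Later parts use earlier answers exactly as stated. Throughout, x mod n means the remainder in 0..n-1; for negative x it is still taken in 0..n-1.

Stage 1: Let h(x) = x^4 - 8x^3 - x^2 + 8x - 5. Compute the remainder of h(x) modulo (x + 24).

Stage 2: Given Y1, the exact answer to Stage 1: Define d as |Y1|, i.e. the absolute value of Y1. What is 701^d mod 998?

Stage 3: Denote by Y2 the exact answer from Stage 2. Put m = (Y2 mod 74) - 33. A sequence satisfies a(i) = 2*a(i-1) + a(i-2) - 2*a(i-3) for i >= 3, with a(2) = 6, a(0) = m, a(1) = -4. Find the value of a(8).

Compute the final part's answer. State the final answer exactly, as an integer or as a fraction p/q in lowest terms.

Stage 1: remainder = value at the root: 1*(-24)^4 - 8*(-24)^3 - 1*(-24)^2 + 8*(-24)^1 - 5 = (331776) + (110592) + (-576) + (-192) + (-5) = 441595; answer 441595
Stage 2: Y1 = 441595; d = 441595; squarings mod 998: 701^1=701, 701^2=385, 701^4=521, 701^8=983, 701^16=225, 701^32=725, 701^64=677, 701^128=247, 701^256=131, 701^512=195, 701^1024=101, 701^2048=221, 701^4096=937, 701^8192=727, 701^16384=587, 701^32768=259, 701^65536=215, 701^131072=317, 701^262144=689; 701^441595 = 701^1 * 701^2 * 701^8 * 701^16 * 701^32 * 701^64 * 701^128 * 701^1024 * 701^2048 * 701^4096 * 701^8192 * 701^32768 * 701^131072 * 701^262144 = 205 (mod 998); answer 205
Stage 3: Y2 = 205; m = 24; a(3) = 2*(6) + 1*(-4) - 2*(24) = -40; iterating: a(3)=-40, a(4)=-66, a(5)=-184, a(6)=-354, a(7)=-760, a(8)=-1506; answer -1506

-1506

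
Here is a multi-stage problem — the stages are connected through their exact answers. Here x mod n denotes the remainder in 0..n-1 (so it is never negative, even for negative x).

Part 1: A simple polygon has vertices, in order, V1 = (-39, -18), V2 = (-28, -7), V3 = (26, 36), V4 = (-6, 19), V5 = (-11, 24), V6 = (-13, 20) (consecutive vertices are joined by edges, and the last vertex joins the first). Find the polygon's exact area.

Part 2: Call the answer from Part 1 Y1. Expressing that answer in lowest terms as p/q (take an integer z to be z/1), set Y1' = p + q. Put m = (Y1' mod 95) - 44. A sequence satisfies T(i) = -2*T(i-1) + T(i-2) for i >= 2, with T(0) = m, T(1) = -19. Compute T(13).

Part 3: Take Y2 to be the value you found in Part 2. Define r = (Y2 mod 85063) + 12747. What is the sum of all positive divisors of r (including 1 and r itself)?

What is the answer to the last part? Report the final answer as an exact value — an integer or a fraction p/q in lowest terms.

59742

Part 1: cross terms: (-39*-7 - -28*-18)=-231, (-28*36 - 26*-7)=-826, (26*19 - -6*36)=710, (-6*24 - -11*19)=65, (-11*20 - -13*24)=92, (-13*-18 - -39*20)=1014; twice the area = |824| = 824; area = 412; answer 412
Part 2: Y1 = 412; threaded value p + q = 413; m = -11; T(2) = -2*(-19) + 1*(-11) = 27; iterating: T(2)=27, T(3)=-73, T(4)=173, T(5)=-419, T(6)=1011, T(7)=-2441, T(8)=5893, T(9)=-14227, T(10)=34347, T(11)=-82921, T(12)=200189, T(13)=-483299; answer -483299
Part 3: Y2 = -483299; r = 39826; 39826 = 2 * 19913; sigma = (1 + 2) * (1 + 19913) = 3 * 19914 = 59742; answer 59742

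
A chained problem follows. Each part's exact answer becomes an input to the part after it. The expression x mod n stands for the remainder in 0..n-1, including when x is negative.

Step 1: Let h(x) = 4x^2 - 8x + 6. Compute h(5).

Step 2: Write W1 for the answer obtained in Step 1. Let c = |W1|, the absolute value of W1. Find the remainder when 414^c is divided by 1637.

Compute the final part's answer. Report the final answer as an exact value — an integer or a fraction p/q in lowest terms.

946

Step 1: 4*(5)^2 - 8*(5)^1 + 6 = (100) + (-40) + (6) = 66; answer 66
Step 2: W1 = 66; c = 66; squarings mod 1637: 414^1=414, 414^2=1148, 414^4=119, 414^8=1065, 414^16=1421, 414^32=820, 414^64=1230; 414^66 = 414^2 * 414^64 = 946 (mod 1637); answer 946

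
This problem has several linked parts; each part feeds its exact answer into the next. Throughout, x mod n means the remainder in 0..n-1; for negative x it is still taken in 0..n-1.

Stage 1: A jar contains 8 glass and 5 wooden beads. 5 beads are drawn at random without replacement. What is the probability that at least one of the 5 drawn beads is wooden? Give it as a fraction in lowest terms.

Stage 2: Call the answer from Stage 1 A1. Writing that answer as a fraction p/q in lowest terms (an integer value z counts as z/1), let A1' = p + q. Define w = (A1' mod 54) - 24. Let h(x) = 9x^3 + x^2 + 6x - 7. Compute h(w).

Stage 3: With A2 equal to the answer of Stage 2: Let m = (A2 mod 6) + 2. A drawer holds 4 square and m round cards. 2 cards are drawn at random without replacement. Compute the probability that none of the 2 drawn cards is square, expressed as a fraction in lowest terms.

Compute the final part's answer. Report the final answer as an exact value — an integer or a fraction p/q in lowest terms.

5/18

Stage 1: total draws C(13,5) = 1287; complement C(8,5) = 56; favorable 1287 - 56 = 1231; P = 1231/1287; answer 1231/1287
Stage 2: A1 = 1231/1287; threaded value p + q = 2518; w = 10; 9*(10)^3 + 1*(10)^2 + 6*(10)^1 - 7 = (9000) + (100) + (60) + (-7) = 9153; answer 9153
Stage 3: A2 = 9153; m = 5; total draws C(9,2) = 36; favorable C(5,2) = 10; P = 5/18; answer 5/18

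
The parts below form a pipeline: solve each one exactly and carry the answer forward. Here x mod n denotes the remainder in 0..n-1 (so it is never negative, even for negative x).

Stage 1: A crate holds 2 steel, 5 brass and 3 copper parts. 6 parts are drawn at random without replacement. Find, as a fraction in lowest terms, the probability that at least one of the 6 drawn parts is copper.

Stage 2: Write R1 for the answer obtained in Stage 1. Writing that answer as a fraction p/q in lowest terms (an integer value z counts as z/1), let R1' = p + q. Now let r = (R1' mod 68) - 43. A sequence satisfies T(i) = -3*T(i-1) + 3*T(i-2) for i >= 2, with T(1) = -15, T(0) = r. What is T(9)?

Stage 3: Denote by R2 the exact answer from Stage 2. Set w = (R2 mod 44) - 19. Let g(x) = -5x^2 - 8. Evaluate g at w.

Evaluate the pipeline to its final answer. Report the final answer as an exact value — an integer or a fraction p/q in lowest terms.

-413

Stage 1: total draws C(10,6) = 210; complement C(7,6) = 7; favorable 210 - 7 = 203; P = 29/30; answer 29/30
Stage 2: R1 = 29/30; threaded value p + q = 59; r = 16; T(2) = -3*(-15) + 3*(16) = 93; iterating: T(2)=93, T(3)=-324, T(4)=1251, T(5)=-4725, T(6)=17928, T(7)=-67959, T(8)=257661, T(9)=-976860; answer -976860
Stage 3: R2 = -976860; w = 9; -5*(9)^2 - 8 = (-405) + (-8) = -413; answer -413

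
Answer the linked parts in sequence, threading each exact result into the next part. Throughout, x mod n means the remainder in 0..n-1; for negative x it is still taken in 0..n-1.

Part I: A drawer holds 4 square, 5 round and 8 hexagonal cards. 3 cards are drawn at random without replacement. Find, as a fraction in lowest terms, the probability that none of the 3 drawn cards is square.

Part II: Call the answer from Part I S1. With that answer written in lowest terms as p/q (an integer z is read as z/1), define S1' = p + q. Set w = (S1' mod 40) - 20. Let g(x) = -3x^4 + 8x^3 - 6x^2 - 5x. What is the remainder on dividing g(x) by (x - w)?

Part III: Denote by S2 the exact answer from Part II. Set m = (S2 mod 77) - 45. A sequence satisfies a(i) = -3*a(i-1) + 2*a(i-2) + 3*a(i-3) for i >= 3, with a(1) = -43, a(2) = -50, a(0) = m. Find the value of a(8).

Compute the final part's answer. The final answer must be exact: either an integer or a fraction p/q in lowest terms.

-1003

Part I: total draws C(17,3) = 680; favorable C(13,3) = 286; P = 143/340; answer 143/340
Part II: S1 = 143/340; threaded value p + q = 483; w = -17; remainder = value at the root: -3*(-17)^4 + 8*(-17)^3 - 6*(-17)^2 - 5*(-17)^1 = (-250563) + (-39304) + (-1734) + (85) = -291516; answer -291516
Part III: S2 = -291516; m = -39; a(3) = -3*(-50) + 2*(-43) + 3*(-39) = -53; iterating: a(3)=-53, a(4)=-70, a(5)=-46, a(6)=-161, a(7)=181, a(8)=-1003; answer -1003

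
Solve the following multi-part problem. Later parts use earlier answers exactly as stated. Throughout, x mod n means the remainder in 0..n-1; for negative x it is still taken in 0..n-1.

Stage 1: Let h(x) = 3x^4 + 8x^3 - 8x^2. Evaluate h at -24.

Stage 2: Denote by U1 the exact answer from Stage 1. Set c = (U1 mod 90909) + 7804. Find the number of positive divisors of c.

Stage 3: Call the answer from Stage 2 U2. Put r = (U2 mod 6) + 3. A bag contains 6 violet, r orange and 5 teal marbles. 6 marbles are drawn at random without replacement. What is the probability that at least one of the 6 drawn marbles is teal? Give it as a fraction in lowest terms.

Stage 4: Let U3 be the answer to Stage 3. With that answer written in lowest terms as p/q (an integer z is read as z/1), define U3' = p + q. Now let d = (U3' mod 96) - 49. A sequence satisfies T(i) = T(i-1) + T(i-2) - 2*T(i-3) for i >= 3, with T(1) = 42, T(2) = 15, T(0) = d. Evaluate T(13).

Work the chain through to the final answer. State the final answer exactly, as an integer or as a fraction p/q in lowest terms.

808

Stage 1: 3*(-24)^4 + 8*(-24)^3 - 8*(-24)^2 = (995328) + (-110592) + (-4608) = 880128; answer 880128
Stage 2: U1 = 880128; c = 69751; 69751 = 11 * 17 * 373; number of divisors = (1+1) * (1+1) * (1+1) = 8; answer 8
Stage 3: U2 = 8; r = 5; total draws C(16,6) = 8008; complement C(11,6) = 462; favorable 8008 - 462 = 7546; P = 49/52; answer 49/52
Stage 4: U3 = 49/52; threaded value p + q = 101; d = -44; T(3) = 1*(15) + 1*(42) - 2*(-44) = 145; iterating: T(3)=145, T(4)=76, T(5)=191, T(6)=-23, T(7)=16, T(8)=-389, T(9)=-327, T(10)=-748, T(11)=-297, T(12)=-391, T(13)=808; answer 808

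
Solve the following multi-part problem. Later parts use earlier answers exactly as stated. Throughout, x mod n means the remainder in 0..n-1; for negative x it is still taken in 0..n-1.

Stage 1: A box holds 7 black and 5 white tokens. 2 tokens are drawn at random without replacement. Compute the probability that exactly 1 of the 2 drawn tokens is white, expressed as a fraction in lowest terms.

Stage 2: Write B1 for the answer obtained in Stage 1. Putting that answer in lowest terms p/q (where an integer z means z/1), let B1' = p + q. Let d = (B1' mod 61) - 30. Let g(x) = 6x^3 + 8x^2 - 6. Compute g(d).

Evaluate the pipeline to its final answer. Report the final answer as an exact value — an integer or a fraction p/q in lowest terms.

Stage 1: total draws C(12,2) = 66; favorable C(5,1)*C(7,1) = 35; P = 35/66; answer 35/66
Stage 2: B1 = 35/66; threaded value p + q = 101; d = 10; 6*(10)^3 + 8*(10)^2 - 6 = (6000) + (800) + (-6) = 6794; answer 6794

6794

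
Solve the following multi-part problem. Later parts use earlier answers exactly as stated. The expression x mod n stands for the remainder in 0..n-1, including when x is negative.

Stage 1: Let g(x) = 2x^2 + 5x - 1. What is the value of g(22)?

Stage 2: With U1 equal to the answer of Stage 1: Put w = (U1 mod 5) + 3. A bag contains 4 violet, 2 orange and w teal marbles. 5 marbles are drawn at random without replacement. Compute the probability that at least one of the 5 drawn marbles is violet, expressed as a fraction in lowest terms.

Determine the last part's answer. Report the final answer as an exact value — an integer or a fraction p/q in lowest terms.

21/22

Stage 1: 2*(22)^2 + 5*(22)^1 - 1 = (968) + (110) + (-1) = 1077; answer 1077
Stage 2: U1 = 1077; w = 5; total draws C(11,5) = 462; complement C(7,5) = 21; favorable 462 - 21 = 441; P = 21/22; answer 21/22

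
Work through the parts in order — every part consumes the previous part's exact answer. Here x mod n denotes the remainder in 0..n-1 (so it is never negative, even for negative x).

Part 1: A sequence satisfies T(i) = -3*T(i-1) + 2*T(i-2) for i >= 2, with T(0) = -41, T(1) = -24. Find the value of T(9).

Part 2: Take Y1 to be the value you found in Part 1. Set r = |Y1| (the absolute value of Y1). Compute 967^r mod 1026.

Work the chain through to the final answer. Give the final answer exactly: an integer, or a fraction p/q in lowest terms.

1

Part 1: T(2) = -3*(-24) + 2*(-41) = -10; iterating: T(2)=-10, T(3)=-18, T(4)=34, T(5)=-138, T(6)=482, T(7)=-1722, T(8)=6130, T(9)=-21834; answer -21834
Part 2: Y1 = -21834; r = 21834; squarings mod 1026: 967^1=967, 967^2=403, 967^4=301, 967^8=313, 967^16=499, 967^32=709, 967^64=967, 967^128=403, 967^256=301, 967^512=313, 967^1024=499, 967^2048=709, 967^4096=967, 967^8192=403, 967^16384=301; 967^21834 = 967^2 * 967^8 * 967^64 * 967^256 * 967^1024 * 967^4096 * 967^16384 = 1 (mod 1026); answer 1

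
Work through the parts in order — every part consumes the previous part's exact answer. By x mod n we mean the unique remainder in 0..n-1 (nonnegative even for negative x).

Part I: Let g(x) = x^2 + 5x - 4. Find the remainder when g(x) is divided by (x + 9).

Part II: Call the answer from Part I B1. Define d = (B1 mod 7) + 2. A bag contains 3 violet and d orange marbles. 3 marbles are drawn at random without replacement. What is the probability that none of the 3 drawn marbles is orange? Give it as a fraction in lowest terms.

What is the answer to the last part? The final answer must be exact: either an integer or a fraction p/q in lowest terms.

1/84

Part I: remainder = value at the root: 1*(-9)^2 + 5*(-9)^1 - 4 = (81) + (-45) + (-4) = 32; answer 32
Part II: B1 = 32; d = 6; total draws C(9,3) = 84; favorable C(3,3) = 1; P = 1/84; answer 1/84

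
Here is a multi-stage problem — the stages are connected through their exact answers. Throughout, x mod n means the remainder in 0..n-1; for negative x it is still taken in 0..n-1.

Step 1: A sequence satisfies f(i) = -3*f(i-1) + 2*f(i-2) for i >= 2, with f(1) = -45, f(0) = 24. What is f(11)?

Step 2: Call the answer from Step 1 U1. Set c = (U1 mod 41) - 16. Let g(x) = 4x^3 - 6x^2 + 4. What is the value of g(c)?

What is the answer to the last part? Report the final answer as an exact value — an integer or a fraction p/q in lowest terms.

Step 1: f(2) = -3*(-45) + 2*(24) = 183; iterating: f(2)=183, f(3)=-639, f(4)=2283, f(5)=-8127, f(6)=28947, f(7)=-103095, f(8)=367179, f(9)=-1307727, f(10)=4657539, f(11)=-16588071; answer -16588071
Step 2: U1 = -16588071; c = 21; 4*(21)^3 - 6*(21)^2 + 4 = (37044) + (-2646) + (4) = 34402; answer 34402

34402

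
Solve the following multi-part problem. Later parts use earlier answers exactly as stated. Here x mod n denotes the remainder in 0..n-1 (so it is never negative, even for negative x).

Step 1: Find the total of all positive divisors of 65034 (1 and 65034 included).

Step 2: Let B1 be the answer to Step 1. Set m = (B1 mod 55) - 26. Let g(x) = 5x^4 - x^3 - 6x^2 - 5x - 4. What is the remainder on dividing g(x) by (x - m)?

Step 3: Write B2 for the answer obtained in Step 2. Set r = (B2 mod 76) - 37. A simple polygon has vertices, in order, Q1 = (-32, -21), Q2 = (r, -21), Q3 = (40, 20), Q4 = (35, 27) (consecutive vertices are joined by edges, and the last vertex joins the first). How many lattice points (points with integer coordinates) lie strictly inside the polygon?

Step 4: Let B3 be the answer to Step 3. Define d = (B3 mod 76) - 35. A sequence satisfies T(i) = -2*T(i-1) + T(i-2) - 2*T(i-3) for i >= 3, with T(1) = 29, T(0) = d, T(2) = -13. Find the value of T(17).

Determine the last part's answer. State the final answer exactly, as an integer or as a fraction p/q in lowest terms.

Step 1: 65034 = 2 * 3^2 * 3613; sigma = (1 + 2) * (1 + 3 + 9) * (1 + 3613) = 3 * 13 * 3614 = 140946; answer 140946
Step 2: B1 = 140946; m = 10; remainder = value at the root: 5*(10)^4 - 1*(10)^3 - 6*(10)^2 - 5*(10)^1 - 4 = (50000) + (-1000) + (-600) + (-50) + (-4) = 48346; answer 48346
Step 3: B2 = 48346; r = -27; cross terms: (-32*-21 - -27*-21)=105, (-27*20 - 40*-21)=300, (40*27 - 35*20)=380, (35*-21 - -32*27)=129; twice the area = |914| = 914; area = 457; boundary points = 5 + 1 + 1 + 1 = 8; strictly interior points = area - boundary/2 + 1 = 454; answer 454
Step 4: B3 = 454; d = 39; T(3) = -2*(-13) + 1*(29) - 2*(39) = -23; iterating: T(3)=-23, T(4)=-25, T(5)=53, T(6)=-85, T(7)=273, T(8)=-737, T(9)=1917, T(10)=-5117, T(11)=13625, T(12)=-36201, T(13)=96261, T(14)=-255973, T(15)=680609, T(16)=-1809713, T(17)=4811981; answer 4811981

4811981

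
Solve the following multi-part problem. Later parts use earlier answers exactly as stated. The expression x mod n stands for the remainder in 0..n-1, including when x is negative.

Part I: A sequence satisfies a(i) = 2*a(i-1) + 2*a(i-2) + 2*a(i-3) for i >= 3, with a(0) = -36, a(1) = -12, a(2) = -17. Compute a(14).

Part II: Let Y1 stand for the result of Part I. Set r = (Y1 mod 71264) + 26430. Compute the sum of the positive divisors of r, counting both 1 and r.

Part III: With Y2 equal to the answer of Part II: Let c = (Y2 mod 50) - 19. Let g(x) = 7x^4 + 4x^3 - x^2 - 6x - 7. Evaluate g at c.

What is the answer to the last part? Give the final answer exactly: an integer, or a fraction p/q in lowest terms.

Part I: a(3) = 2*(-17) + 2*(-12) + 2*(-36) = -130; iterating: a(3)=-130, a(4)=-318, a(5)=-930, a(6)=-2756, a(7)=-8008, a(8)=-23388, a(9)=-68304, a(10)=-199400, a(11)=-582184, a(12)=-1699776, a(13)=-4962720, a(14)=-14489360; answer -14489360
Part II: Y1 = -14489360; r = 74926; 74926 = 2 * 37463; sigma = (1 + 2) * (1 + 37463) = 3 * 37464 = 112392; answer 112392
Part III: Y2 = 112392; c = 23; 7*(23)^4 + 4*(23)^3 - 1*(23)^2 - 6*(23)^1 - 7 = (1958887) + (48668) + (-529) + (-138) + (-7) = 2006881; answer 2006881

2006881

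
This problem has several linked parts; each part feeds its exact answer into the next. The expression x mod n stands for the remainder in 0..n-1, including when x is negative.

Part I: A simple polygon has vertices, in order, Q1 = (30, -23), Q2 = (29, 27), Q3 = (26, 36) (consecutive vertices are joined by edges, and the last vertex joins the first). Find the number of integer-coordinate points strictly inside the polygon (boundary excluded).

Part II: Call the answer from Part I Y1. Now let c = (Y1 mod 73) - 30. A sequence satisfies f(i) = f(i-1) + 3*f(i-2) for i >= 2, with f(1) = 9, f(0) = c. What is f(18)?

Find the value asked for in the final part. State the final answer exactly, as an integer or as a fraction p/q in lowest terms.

Part I: cross terms: (30*27 - 29*-23)=1477, (29*36 - 26*27)=342, (26*-23 - 30*36)=-1678; twice the area = |141| = 141; area = 141/2; boundary points = 1 + 3 + 1 = 5; strictly interior points = area - boundary/2 + 1 = 69; answer 69
Part II: Y1 = 69; c = 39; f(2) = 1*(9) + 3*(39) = 126; iterating: f(2)=126, f(3)=153, f(4)=531, f(5)=990, f(6)=2583, f(7)=5553, f(8)=13302, f(9)=29961, f(10)=69867, f(11)=159750, f(12)=369351, f(13)=848601, f(14)=1956654, f(15)=4502457, f(16)=10372419, f(17)=23879790, f(18)=54997047; answer 54997047

54997047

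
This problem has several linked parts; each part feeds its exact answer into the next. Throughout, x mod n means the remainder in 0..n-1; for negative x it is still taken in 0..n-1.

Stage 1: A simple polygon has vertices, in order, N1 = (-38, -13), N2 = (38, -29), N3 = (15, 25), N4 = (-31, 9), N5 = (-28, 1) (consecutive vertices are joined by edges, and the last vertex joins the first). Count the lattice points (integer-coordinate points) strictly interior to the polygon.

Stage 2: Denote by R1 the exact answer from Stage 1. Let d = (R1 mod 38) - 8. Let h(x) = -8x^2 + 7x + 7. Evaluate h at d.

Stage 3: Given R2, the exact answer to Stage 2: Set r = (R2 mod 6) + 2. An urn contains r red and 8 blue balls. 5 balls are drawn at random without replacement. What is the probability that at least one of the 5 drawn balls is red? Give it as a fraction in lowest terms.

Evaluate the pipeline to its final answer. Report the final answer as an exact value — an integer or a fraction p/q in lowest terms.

139/143

Stage 1: cross terms: (-38*-29 - 38*-13)=1596, (38*25 - 15*-29)=1385, (15*9 - -31*25)=910, (-31*1 - -28*9)=221, (-28*-13 - -38*1)=402; twice the area = |4514| = 4514; area = 2257; boundary points = 4 + 1 + 2 + 1 + 2 = 10; strictly interior points = area - boundary/2 + 1 = 2253; answer 2253
Stage 2: R1 = 2253; d = 3; -8*(3)^2 + 7*(3)^1 + 7 = (-72) + (21) + (7) = -44; answer -44
Stage 3: R2 = -44; r = 6; total draws C(14,5) = 2002; complement C(8,5) = 56; favorable 2002 - 56 = 1946; P = 139/143; answer 139/143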